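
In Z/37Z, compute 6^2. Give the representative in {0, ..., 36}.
36

Use repeated squaring. Binary(2) = 10. Walk through the bits of the exponent 2 left-to-right: at each bit after the leading one, square the running value, then multiply by 6 if the bit is 1 (always reducing mod 37):
  bit 1 = 1 (leading): start with 6.
  bit 2 = 0: square 6^2 = 36 (mod 37).
Final value: 6^2 ≡ 36 (mod 37).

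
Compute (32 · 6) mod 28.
Reduce the factors first: 32 ≡ 4 (mod 28), so 32 · 6 ≡ 4 · 6 (mod 28). 4 · 6 = 24. Dividing by 28: 24 = 0·28 + 24. So (32 · 6) mod 28 = 24.

Final answer: 24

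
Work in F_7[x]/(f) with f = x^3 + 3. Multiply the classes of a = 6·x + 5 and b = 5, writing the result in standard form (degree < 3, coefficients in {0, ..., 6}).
Multiply as integer polynomials: a · b = 30·x + 25. Reducing coefficients mod 7: a · b ≡ 2·x + 4. This already has degree < 3, so no reduction by f is needed. Hence a · b ≡ 2·x + 4 in F_7[x]/(f).

Final answer: a · b ≡ 2·x + 4 (mod f(x))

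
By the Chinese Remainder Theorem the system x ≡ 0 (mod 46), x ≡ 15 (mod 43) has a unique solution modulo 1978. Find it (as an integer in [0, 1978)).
The moduli 46, 43 are pairwise coprime, so by the CRT there is a unique solution mod 46·43 = 1978.
Solve by successive substitution. Start with x ≡ 0 (mod 46).
  Combine with x ≡ 15 (mod 43): write x = 46·t and require 46·t ≡ 15 (mod 43). Since 46^(−1) ≡ 29 (mod 43) (46 ≡ 3 (mod 43)), t ≡ 29·15 ≡ 5 (mod 43). So x ≡ 46·5 = 230 (mod 1978).
Unique solution in [0, 1978): x = 230.

Final answer: x ≡ 230 (mod 1978); the representative in [0, 1978) is 230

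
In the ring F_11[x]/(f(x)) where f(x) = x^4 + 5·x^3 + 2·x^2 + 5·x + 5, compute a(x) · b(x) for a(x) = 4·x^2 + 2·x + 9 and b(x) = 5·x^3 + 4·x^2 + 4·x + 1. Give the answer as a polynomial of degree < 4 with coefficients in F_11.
Multiply as integer polynomials: a · b = 20·x^5 + 26·x^4 + 69·x^3 + 48·x^2 + 38·x + 9. Reducing coefficients mod 11: a · b ≡ 9·x^5 + 4·x^4 + 3·x^3 + 4·x^2 + 5·x + 9. Now divide by f(x) = x^4 + 5·x^3 + 2·x^2 + 5·x + 5 in F_11[x], eliminating the leading term at each step:
  leading term 9·x^5: subtract (9·x)·f(x) = 9·x^5 + x^4 + 7·x^3 + x^2 + x, leaving 3·x^4 + 7·x^3 + 3·x^2 + 4·x + 9 (coefficients mod 11)
  leading term 3·x^4: subtract (3)·f(x) = 3·x^4 + 4·x^3 + 6·x^2 + 4·x + 4, leaving 3·x^3 + 8·x^2 + 5 (coefficients mod 11)
The degree is now < 4, so this is the remainder. Hence a · b ≡ 3·x^3 + 8·x^2 + 5 in F_11[x]/(f).

Final answer: a · b ≡ 3·x^3 + 8·x^2 + 5 (mod f(x))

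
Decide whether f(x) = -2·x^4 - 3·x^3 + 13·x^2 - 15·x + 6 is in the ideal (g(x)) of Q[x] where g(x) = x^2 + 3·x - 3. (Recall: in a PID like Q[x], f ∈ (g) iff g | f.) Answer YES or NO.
YES

In Q[x] the ideal (g) consists of all multiples of g, so f ∈ (g) iff g | f, i.e. iff the remainder of f on division by g is 0. Divide f by g (g is monic, so eliminate the leading term of the running remainder at each step):
  leading term -2·x^4: subtract (-2·x^2)·g(x) = -2·x^4 - 6·x^3 + 6·x^2, leaving 3·x^3 + 7·x^2 - 15·x + 6
  leading term 3·x^3: subtract (3·x)·g(x) = 3·x^3 + 9·x^2 - 9·x, leaving -2·x^2 - 6·x + 6
  leading term -2·x^2: subtract (-2)·g(x) = -2·x^2 - 6·x + 6, leaving 0
The remainder is 0, so f(x) = g(x) · h(x) with h(x) = -2·x^2 + 3·x - 2. Hence g | f, i.e. f ∈ (g).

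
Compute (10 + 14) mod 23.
Both summands are already reduced mod 23. 10 + 14 = 24; 24 = 1·23 + 1, so (10 + 14) mod 23 = 1.

Final answer: 1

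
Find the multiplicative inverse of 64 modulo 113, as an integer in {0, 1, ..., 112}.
64^(−1) ≡ 83 (mod 113)

Apply the extended Euclidean algorithm to (113, 64), tracking rows (r, s, t) with s·113 + t·64 = r. Each division r_prev = q·r_cur + r_new produces the new row as (previous row) − q·(current row):
  row A: (113, 1, 0)   [1·113 + 0·64 = 113]
  row B: (64, 0, 1)   [0·113 + 1·64 = 64]
  113 = 1·64 + 49   → row C = row A − 1·row B = (49, 1, −1)   [check: 1·113 − 1·64 = 49]
  64 = 1·49 + 15   → row D = row B − 1·row C = (15, −1, 2)   [check: −1·113 + 2·64 = 15]
  49 = 3·15 + 4   → row E = row C − 3·row D = (4, 4, −7)   [check: 4·113 − 7·64 = 4]
  15 = 3·4 + 3   → row F = row D − 3·row E = (3, −13, 23)   [check: −13·113 + 23·64 = 3]
  4 = 1·3 + 1   → row G = row E − 1·row F = (1, 17, −30)   [check: 17·113 − 30·64 = 1]
  3 = 3·1 + 0   → remainder 0, stop. gcd = 1 (last nonzero row G).
The gcd is 1, so 64 is invertible mod 113. The last nonzero row gives 17·113 − 30·64 = 1, so t = −30. So 64^(−1) ≡ −30 ≡ 83 (mod 113). Verify: 64 · 83 = 5312 ≡ 1 (mod 113). ✓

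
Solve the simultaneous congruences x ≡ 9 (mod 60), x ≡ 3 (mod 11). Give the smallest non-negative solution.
x ≡ 69 (mod 660); the representative in [0, 660) is 69

The moduli 60, 11 are pairwise coprime, so by the CRT there is a unique solution mod 60·11 = 660.
Solve by successive substitution. Start with x ≡ 9 (mod 60).
  Combine with x ≡ 3 (mod 11): write x = 9 + 60·t and require 9 + 60·t ≡ 3 (mod 11), i.e. 60·t ≡ 3 − 9 ≡ 5 (mod 11). Since 60^(−1) ≡ 9 (mod 11) (60 ≡ 5 (mod 11)), t ≡ 9·5 ≡ 1 (mod 11). So x ≡ 9 + 60·1 = 69 (mod 660).
Unique solution in [0, 660): x = 69.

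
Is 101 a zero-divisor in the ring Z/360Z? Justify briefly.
gcd(101, 360) = 1, so 101 is a unit in Z/360Z (it has a multiplicative inverse). A unit cannot be a zero-divisor: if 101·b ≡ 0 then multiplying both sides by 101^(−1) gives b ≡ 0. So 101 is not a zero-divisor.

Final answer: NO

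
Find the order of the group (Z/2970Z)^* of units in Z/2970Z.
(Z/2970Z)^* consists of the classes a with gcd(a, 2970) = 1, so its order is φ(2970). φ is multiplicative, with φ(p^e) = p^e − p^(e−1). Factorise 2970 = 2 · 3^3 · 5 · 11. Then
  φ(2970) = (2 − 1) · (3^3 − 3^2) · (5 − 1) · (11 − 1) = 1 · 18 · 4 · 10 = 720.
Thus |(Z/2970Z)^*| = 720.

Final answer: |(Z/2970Z)^*| = 720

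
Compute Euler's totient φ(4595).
φ(4595) = 3672

φ is multiplicative, with φ(p^e) = p^e − p^(e−1). Factorise 4595 = 5 · 919. Then
  φ(4595) = (5 − 1) · (919 − 1) = 4 · 918 = 3672.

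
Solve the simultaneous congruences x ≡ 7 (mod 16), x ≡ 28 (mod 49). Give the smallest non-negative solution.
The moduli 16, 49 are pairwise coprime, so by the CRT there is a unique solution mod 16·49 = 784.
Solve by successive substitution. Start with x ≡ 7 (mod 16).
  Combine with x ≡ 28 (mod 49): write x = 7 + 16·t and require 7 + 16·t ≡ 28 (mod 49), i.e. 16·t ≡ 28 − 7 ≡ 21 (mod 49). Since 16^(−1) ≡ 46 (mod 49), t ≡ 46·21 ≡ 35 (mod 49). So x ≡ 7 + 16·35 = 567 (mod 784).
Unique solution in [0, 784): x = 567.

Final answer: x ≡ 567 (mod 784); the representative in [0, 784) is 567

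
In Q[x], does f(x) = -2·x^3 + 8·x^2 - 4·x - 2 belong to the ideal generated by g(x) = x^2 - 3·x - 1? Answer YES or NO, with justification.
YES

In Q[x] the ideal (g) consists of all multiples of g, so f ∈ (g) iff g | f, i.e. iff the remainder of f on division by g is 0. Divide f by g (g is monic, so eliminate the leading term of the running remainder at each step):
  leading term -2·x^3: subtract (-2·x)·g(x) = -2·x^3 + 6·x^2 + 2·x, leaving 2·x^2 - 6·x - 2
  leading term 2·x^2: subtract (2)·g(x) = 2·x^2 - 6·x - 2, leaving 0
The remainder is 0, so f(x) = g(x) · h(x) with h(x) = 2 - 2·x. Hence g | f, i.e. f ∈ (g).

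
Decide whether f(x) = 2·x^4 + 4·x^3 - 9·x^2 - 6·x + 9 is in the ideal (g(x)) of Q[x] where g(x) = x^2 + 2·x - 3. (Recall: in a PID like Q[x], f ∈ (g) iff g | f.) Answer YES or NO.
YES

In Q[x] the ideal (g) consists of all multiples of g, so f ∈ (g) iff g | f, i.e. iff the remainder of f on division by g is 0. Divide f by g (g is monic, so eliminate the leading term of the running remainder at each step):
  leading term 2·x^4: subtract (2·x^2)·g(x) = 2·x^4 + 4·x^3 - 6·x^2, leaving -3·x^2 - 6·x + 9
  leading term -3·x^2: subtract (-3)·g(x) = -3·x^2 - 6·x + 9, leaving 0
The remainder is 0, so f(x) = g(x) · h(x) with h(x) = 2·x^2 - 3. Hence g | f, i.e. f ∈ (g).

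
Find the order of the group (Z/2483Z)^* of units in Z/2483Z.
|(Z/2483Z)^*| = 2280

(Z/2483Z)^* consists of the classes a with gcd(a, 2483) = 1, so its order is φ(2483). φ is multiplicative, with φ(p^e) = p^e − p^(e−1). Factorise 2483 = 13 · 191. Then
  φ(2483) = (13 − 1) · (191 − 1) = 12 · 190 = 2280.
Thus |(Z/2483Z)^*| = 2280.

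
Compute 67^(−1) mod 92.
67^(−1) ≡ 11 (mod 92)

Apply the extended Euclidean algorithm to (92, 67), tracking rows (r, s, t) with s·92 + t·67 = r. Each division r_prev = q·r_cur + r_new produces the new row as (previous row) − q·(current row):
  row A: (92, 1, 0)   [1·92 + 0·67 = 92]
  row B: (67, 0, 1)   [0·92 + 1·67 = 67]
  92 = 1·67 + 25   → row C = row A − 1·row B = (25, 1, −1)   [check: 1·92 − 1·67 = 25]
  67 = 2·25 + 17   → row D = row B − 2·row C = (17, −2, 3)   [check: −2·92 + 3·67 = 17]
  25 = 1·17 + 8   → row E = row C − 1·row D = (8, 3, −4)   [check: 3·92 − 4·67 = 8]
  17 = 2·8 + 1   → row F = row D − 2·row E = (1, −8, 11)   [check: −8·92 + 11·67 = 1]
  8 = 8·1 + 0   → remainder 0, stop. gcd = 1 (last nonzero row F).
The gcd is 1, so 67 is invertible mod 92. The last nonzero row gives −8·92 + 11·67 = 1, so t = 11. So 67^(−1) ≡ 11 (mod 92). Verify: 67 · 11 = 737 ≡ 1 (mod 92). ✓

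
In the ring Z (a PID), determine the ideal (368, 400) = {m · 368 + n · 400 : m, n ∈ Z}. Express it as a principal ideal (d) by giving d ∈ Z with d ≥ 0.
In the PID Z, (a, b) is generated by gcd(a, b). Compute gcd(400, 368) with the extended Euclidean algorithm, tracking rows (r, s, t) with s·400 + t·368 = r:
  row A: (400, 1, 0)   [1·400 + 0·368 = 400]
  row B: (368, 0, 1)   [0·400 + 1·368 = 368]
  400 = 1·368 + 32   → row C = row A − 1·row B = (32, 1, −1)   [check: 1·400 − 1·368 = 32]
  368 = 11·32 + 16   → row D = row B − 11·row C = (16, −11, 12)   [check: −11·400 + 12·368 = 16]
  32 = 2·16 + 0   → remainder 0, stop. gcd = 16 (last nonzero row D).
So gcd(368, 400) = 16, with Bézout identity −11·400 + 12·368 = 16. Containment (⊇): the Bézout identity exhibits 16 as an element of (368, 400), giving (16) ⊆ (368, 400). Containment (⊆): since 16 | 368 and 16 | 400 (368 = 16·23, 400 = 16·25), every Z-linear combination of 368 and 400 is divisible by 16, so (368, 400) ⊆ (16). Therefore (368, 400) = (16), d = 16.

Final answer: (368, 400) = (16); d = 16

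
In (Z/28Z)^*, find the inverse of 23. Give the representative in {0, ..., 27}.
23^(−1) ≡ 11 (mod 28)

Apply the extended Euclidean algorithm to (28, 23), tracking rows (r, s, t) with s·28 + t·23 = r. Each division r_prev = q·r_cur + r_new produces the new row as (previous row) − q·(current row):
  row A: (28, 1, 0)   [1·28 + 0·23 = 28]
  row B: (23, 0, 1)   [0·28 + 1·23 = 23]
  28 = 1·23 + 5   → row C = row A − 1·row B = (5, 1, −1)   [check: 1·28 − 1·23 = 5]
  23 = 4·5 + 3   → row D = row B − 4·row C = (3, −4, 5)   [check: −4·28 + 5·23 = 3]
  5 = 1·3 + 2   → row E = row C − 1·row D = (2, 5, −6)   [check: 5·28 − 6·23 = 2]
  3 = 1·2 + 1   → row F = row D − 1·row E = (1, −9, 11)   [check: −9·28 + 11·23 = 1]
  2 = 2·1 + 0   → remainder 0, stop. gcd = 1 (last nonzero row F).
The gcd is 1, so 23 is invertible mod 28. The last nonzero row gives −9·28 + 11·23 = 1, so t = 11. So 23^(−1) ≡ 11 (mod 28). Verify: 23 · 11 = 253 ≡ 1 (mod 28). ✓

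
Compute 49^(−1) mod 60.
49^(−1) ≡ 49 (mod 60)

Apply the extended Euclidean algorithm to (60, 49), tracking rows (r, s, t) with s·60 + t·49 = r. Each division r_prev = q·r_cur + r_new produces the new row as (previous row) − q·(current row):
  row A: (60, 1, 0)   [1·60 + 0·49 = 60]
  row B: (49, 0, 1)   [0·60 + 1·49 = 49]
  60 = 1·49 + 11   → row C = row A − 1·row B = (11, 1, −1)   [check: 1·60 − 1·49 = 11]
  49 = 4·11 + 5   → row D = row B − 4·row C = (5, −4, 5)   [check: −4·60 + 5·49 = 5]
  11 = 2·5 + 1   → row E = row C − 2·row D = (1, 9, −11)   [check: 9·60 − 11·49 = 1]
  5 = 5·1 + 0   → remainder 0, stop. gcd = 1 (last nonzero row E).
The gcd is 1, so 49 is invertible mod 60. The last nonzero row gives 9·60 − 11·49 = 1, so t = −11. So 49^(−1) ≡ −11 ≡ 49 (mod 60). Verify: 49 · 49 = 2401 ≡ 1 (mod 60). ✓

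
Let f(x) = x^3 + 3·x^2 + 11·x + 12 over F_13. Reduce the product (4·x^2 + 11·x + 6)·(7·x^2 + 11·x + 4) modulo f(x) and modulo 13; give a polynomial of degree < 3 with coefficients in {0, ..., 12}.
a · b ≡ 7·x^2 + 4·x + 9 (mod f(x))

Multiply as integer polynomials: a · b = 28·x^4 + 121·x^3 + 179·x^2 + 110·x + 24. Reducing coefficients mod 13: a · b ≡ 2·x^4 + 4·x^3 + 10·x^2 + 6·x + 11. Now divide by f(x) = x^3 + 3·x^2 + 11·x + 12 in F_13[x], eliminating the leading term at each step:
  leading term 2·x^4: subtract (2·x)·f(x) = 2·x^4 + 6·x^3 + 9·x^2 + 11·x, leaving 11·x^3 + x^2 + 8·x + 11 (coefficients mod 13)
  leading term 11·x^3: subtract (11)·f(x) = 11·x^3 + 7·x^2 + 4·x + 2, leaving 7·x^2 + 4·x + 9 (coefficients mod 13)
The degree is now < 3, so this is the remainder. Hence a · b ≡ 7·x^2 + 4·x + 9 in F_13[x]/(f).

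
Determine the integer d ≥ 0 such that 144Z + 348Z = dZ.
In the PID Z, (a, b) is generated by gcd(a, b). Compute gcd(348, 144) with the extended Euclidean algorithm, tracking rows (r, s, t) with s·348 + t·144 = r:
  row A: (348, 1, 0)   [1·348 + 0·144 = 348]
  row B: (144, 0, 1)   [0·348 + 1·144 = 144]
  348 = 2·144 + 60   → row C = row A − 2·row B = (60, 1, −2)   [check: 1·348 − 2·144 = 60]
  144 = 2·60 + 24   → row D = row B − 2·row C = (24, −2, 5)   [check: −2·348 + 5·144 = 24]
  60 = 2·24 + 12   → row E = row C − 2·row D = (12, 5, −12)   [check: 5·348 − 12·144 = 12]
  24 = 2·12 + 0   → remainder 0, stop. gcd = 12 (last nonzero row E).
So gcd(144, 348) = 12, with Bézout identity 5·348 − 12·144 = 12. Containment (⊇): the Bézout identity exhibits 12 as an element of (144, 348), giving (12) ⊆ (144, 348). Containment (⊆): since 12 | 144 and 12 | 348 (144 = 12·12, 348 = 12·29), every Z-linear combination of 144 and 348 is divisible by 12, so (144, 348) ⊆ (12). Therefore (144, 348) = (12), d = 12.

Final answer: (144, 348) = (12); d = 12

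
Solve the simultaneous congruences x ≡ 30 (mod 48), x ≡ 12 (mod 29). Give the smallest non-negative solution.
x ≡ 1230 (mod 1392); the representative in [0, 1392) is 1230

The moduli 48, 29 are pairwise coprime, so by the CRT there is a unique solution mod 48·29 = 1392.
Solve by successive substitution. Start with x ≡ 30 (mod 48).
  Combine with x ≡ 12 (mod 29): write x = 30 + 48·t and require 30 + 48·t ≡ 12 (mod 29), i.e. 48·t ≡ 12 − 30 ≡ 11 (mod 29). Since 48^(−1) ≡ 26 (mod 29) (48 ≡ 19 (mod 29)), t ≡ 26·11 ≡ 25 (mod 29). So x ≡ 30 + 48·25 = 1230 (mod 1392).
Unique solution in [0, 1392): x = 1230.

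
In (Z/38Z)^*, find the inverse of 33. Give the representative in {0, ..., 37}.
33^(−1) ≡ 15 (mod 38)

Apply the extended Euclidean algorithm to (38, 33), tracking rows (r, s, t) with s·38 + t·33 = r. Each division r_prev = q·r_cur + r_new produces the new row as (previous row) − q·(current row):
  row A: (38, 1, 0)   [1·38 + 0·33 = 38]
  row B: (33, 0, 1)   [0·38 + 1·33 = 33]
  38 = 1·33 + 5   → row C = row A − 1·row B = (5, 1, −1)   [check: 1·38 − 1·33 = 5]
  33 = 6·5 + 3   → row D = row B − 6·row C = (3, −6, 7)   [check: −6·38 + 7·33 = 3]
  5 = 1·3 + 2   → row E = row C − 1·row D = (2, 7, −8)   [check: 7·38 − 8·33 = 2]
  3 = 1·2 + 1   → row F = row D − 1·row E = (1, −13, 15)   [check: −13·38 + 15·33 = 1]
  2 = 2·1 + 0   → remainder 0, stop. gcd = 1 (last nonzero row F).
The gcd is 1, so 33 is invertible mod 38. The last nonzero row gives −13·38 + 15·33 = 1, so t = 15. So 33^(−1) ≡ 15 (mod 38). Verify: 33 · 15 = 495 ≡ 1 (mod 38). ✓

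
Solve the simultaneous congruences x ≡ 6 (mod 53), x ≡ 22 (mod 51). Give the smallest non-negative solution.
x ≡ 430 (mod 2703); the representative in [0, 2703) is 430

The moduli 53, 51 are pairwise coprime, so by the CRT there is a unique solution mod 53·51 = 2703.
Solve by successive substitution. Start with x ≡ 6 (mod 53).
  Combine with x ≡ 22 (mod 51): write x = 6 + 53·t and require 6 + 53·t ≡ 22 (mod 51), i.e. 53·t ≡ 22 − 6 ≡ 16 (mod 51). Since 53^(−1) ≡ 26 (mod 51) (53 ≡ 2 (mod 51)), t ≡ 26·16 ≡ 8 (mod 51). So x ≡ 6 + 53·8 = 430 (mod 2703).
Unique solution in [0, 2703): x = 430.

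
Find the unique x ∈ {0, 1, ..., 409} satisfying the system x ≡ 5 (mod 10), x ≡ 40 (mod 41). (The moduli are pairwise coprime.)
x ≡ 245 (mod 410); the representative in [0, 410) is 245

The moduli 10, 41 are pairwise coprime, so by the CRT there is a unique solution mod 10·41 = 410.
Solve by successive substitution. Start with x ≡ 5 (mod 10).
  Combine with x ≡ 40 (mod 41): write x = 5 + 10·t and require 5 + 10·t ≡ 40 (mod 41), i.e. 10·t ≡ 40 − 5 ≡ 35 (mod 41). Since 10^(−1) ≡ 37 (mod 41), t ≡ 37·35 ≡ 24 (mod 41). So x ≡ 5 + 10·24 = 245 (mod 410).
Unique solution in [0, 410): x = 245.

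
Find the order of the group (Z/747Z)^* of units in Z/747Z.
|(Z/747Z)^*| = 492

(Z/747Z)^* consists of the classes a with gcd(a, 747) = 1, so its order is φ(747). φ is multiplicative, with φ(p^e) = p^e − p^(e−1). Factorise 747 = 3^2 · 83. Then
  φ(747) = (3^2 − 3^1) · (83 − 1) = 6 · 82 = 492.
Thus |(Z/747Z)^*| = 492.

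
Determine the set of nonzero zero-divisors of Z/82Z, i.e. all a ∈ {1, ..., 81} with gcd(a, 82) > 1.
nonzero zero-divisors of Z/82Z = {2, 4, 6, 8, 10, 12, 14, 16, 18, 20, 22, 24, 26, 28, 30, 32, 34, 36, 38, 40, 41, 42, 44, 46, 48, 50, 52, 54, 56, 58, 60, 62, 64, 66, 68, 70, 72, 74, 76, 78, 80}

An element a ∈ Z/82Z (with a ≠ 0) is a zero-divisor iff gcd(a, 82) > 1 (because a is a unit precisely when gcd(a, n) = 1, and in Z/nZ every nonzero, non-unit element is a zero-divisor). Scan a = 1, ..., 81 and keep those with gcd(a, 82) > 1:
  gcd(2, 82) = 2, gcd(4, 82) = 2, gcd(6, 82) = 2, gcd(8, 82) = 2, gcd(10, 82) = 2, gcd(12, 82) = 2, gcd(14, 82) = 2, gcd(16, 82) = 2, gcd(18, 82) = 2, gcd(20, 82) = 2, gcd(22, 82) = 2, gcd(24, 82) = 2, gcd(26, 82) = 2, gcd(28, 82) = 2, gcd(30, 82) = 2, gcd(32, 82) = 2, gcd(34, 82) = 2, gcd(36, 82) = 2, gcd(38, 82) = 2, gcd(40, 82) = 2, gcd(41, 82) = 41, gcd(42, 82) = 2, gcd(44, 82) = 2, gcd(46, 82) = 2, gcd(48, 82) = 2, gcd(50, 82) = 2, gcd(52, 82) = 2, gcd(54, 82) = 2, gcd(56, 82) = 2, gcd(58, 82) = 2, gcd(60, 82) = 2, gcd(62, 82) = 2, gcd(64, 82) = 2, gcd(66, 82) = 2, gcd(68, 82) = 2, gcd(70, 82) = 2, gcd(72, 82) = 2, gcd(74, 82) = 2, gcd(76, 82) = 2, gcd(78, 82) = 2, gcd(80, 82) = 2.
All other a ∈ {1, ..., 81} have gcd(a, 82) = 1 and are units. So the nonzero zero-divisors are exactly the 41 values of a appearing in this scan.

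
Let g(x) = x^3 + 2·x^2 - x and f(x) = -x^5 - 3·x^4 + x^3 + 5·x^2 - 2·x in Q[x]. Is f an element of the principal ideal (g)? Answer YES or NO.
YES

In Q[x] the ideal (g) consists of all multiples of g, so f ∈ (g) iff g | f, i.e. iff the remainder of f on division by g is 0. Divide f by g (g is monic, so eliminate the leading term of the running remainder at each step):
  leading term -x^5: subtract (-x^2)·g(x) = -x^5 - 2·x^4 + x^3, leaving -x^4 + 5·x^2 - 2·x
  leading term -x^4: subtract (-x)·g(x) = -x^4 - 2·x^3 + x^2, leaving 2·x^3 + 4·x^2 - 2·x
  leading term 2·x^3: subtract (2)·g(x) = 2·x^3 + 4·x^2 - 2·x, leaving 0
The remainder is 0, so f(x) = g(x) · h(x) with h(x) = -x^2 - x + 2. Hence g | f, i.e. f ∈ (g).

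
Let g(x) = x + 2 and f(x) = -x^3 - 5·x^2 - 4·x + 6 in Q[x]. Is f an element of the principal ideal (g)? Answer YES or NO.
NO

In Q[x] the ideal (g) consists of all multiples of g, so f ∈ (g) iff g | f, i.e. iff the remainder of f on division by g is 0. Divide f by g (g is monic, so eliminate the leading term of the running remainder at each step):
  leading term -x^3: subtract (-x^2)·g(x) = -x^3 - 2·x^2, leaving -3·x^2 - 4·x + 6
  leading term -3·x^2: subtract (-3·x)·g(x) = -3·x^2 - 6·x, leaving 2·x + 6
  leading term 2·x: subtract (2)·g(x) = 2·x + 4, leaving 2
The remainder r(x) = 2 ≠ 0 (and deg r < deg g), so g ∤ f, i.e. f ∉ (g).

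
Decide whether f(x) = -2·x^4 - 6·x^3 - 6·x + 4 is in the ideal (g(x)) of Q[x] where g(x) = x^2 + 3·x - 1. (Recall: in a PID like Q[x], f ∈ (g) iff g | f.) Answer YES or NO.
In Q[x] the ideal (g) consists of all multiples of g, so f ∈ (g) iff g | f, i.e. iff the remainder of f on division by g is 0. Divide f by g (g is monic, so eliminate the leading term of the running remainder at each step):
  leading term -2·x^4: subtract (-2·x^2)·g(x) = -2·x^4 - 6·x^3 + 2·x^2, leaving -2·x^2 - 6·x + 4
  leading term -2·x^2: subtract (-2)·g(x) = -2·x^2 - 6·x + 2, leaving 2
The remainder r(x) = 2 ≠ 0 (and deg r < deg g), so g ∤ f, i.e. f ∉ (g).

Final answer: NO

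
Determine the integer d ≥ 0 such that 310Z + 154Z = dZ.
(310, 154) = (2); d = 2

In the PID Z, (a, b) is generated by gcd(a, b). Compute gcd(310, 154) with the extended Euclidean algorithm, tracking rows (r, s, t) with s·310 + t·154 = r:
  row A: (310, 1, 0)   [1·310 + 0·154 = 310]
  row B: (154, 0, 1)   [0·310 + 1·154 = 154]
  310 = 2·154 + 2   → row C = row A − 2·row B = (2, 1, −2)   [check: 1·310 − 2·154 = 2]
  154 = 77·2 + 0   → remainder 0, stop. gcd = 2 (last nonzero row C).
So gcd(310, 154) = 2, with Bézout identity 1·310 − 2·154 = 2. Containment (⊇): the Bézout identity exhibits 2 as an element of (310, 154), giving (2) ⊆ (310, 154). Containment (⊆): since 2 | 310 and 2 | 154 (310 = 2·155, 154 = 2·77), every Z-linear combination of 310 and 154 is divisible by 2, so (310, 154) ⊆ (2). Therefore (310, 154) = (2), d = 2.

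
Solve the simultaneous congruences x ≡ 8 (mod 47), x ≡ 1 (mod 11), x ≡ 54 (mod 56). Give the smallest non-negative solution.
The moduli 47, 11, 56 are pairwise coprime, so by the CRT there is a unique solution mod 47·11·56 = 28952.
Solve by successive substitution. Start with x ≡ 8 (mod 47).
  Combine with x ≡ 1 (mod 11): write x = 8 + 47·t and require 8 + 47·t ≡ 1 (mod 11), i.e. 47·t ≡ 1 − 8 ≡ 4 (mod 11). Since 47^(−1) ≡ 4 (mod 11) (47 ≡ 3 (mod 11)), t ≡ 4·4 ≡ 5 (mod 11). So x ≡ 8 + 47·5 = 243 (mod 517).
  Combine with x ≡ 54 (mod 56): write x = 243 + 517·t and require 243 + 517·t ≡ 54 (mod 56), i.e. 517·t ≡ 54 − 243 ≡ 35 (mod 56). Since 517^(−1) ≡ 13 (mod 56) (517 ≡ 13 (mod 56)), t ≡ 13·35 ≡ 7 (mod 56). So x ≡ 243 + 517·7 = 3862 (mod 28952).
Unique solution in [0, 28952): x = 3862.

Final answer: x ≡ 3862 (mod 28952); the representative in [0, 28952) is 3862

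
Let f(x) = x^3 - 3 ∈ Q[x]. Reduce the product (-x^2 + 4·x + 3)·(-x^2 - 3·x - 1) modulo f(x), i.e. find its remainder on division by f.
a · b ≡ -14·x^2 - 10·x - 6 (mod f(x))

First multiply in Q[x] without reducing: a · b = x^4 - x^3 - 14·x^2 - 13·x - 3. Now divide by f(x) = x^3 - 3, eliminating the leading term at each step:
  leading term x^4: subtract (x)·f(x) = x^4 - 3·x, leaving -x^3 - 14·x^2 - 10·x - 3
  leading term -x^3: subtract (-1)·f(x) = 3 - x^3, leaving -14·x^2 - 10·x - 6
The degree is now < 3, so this is the remainder. Hence a · b ≡ -14·x^2 - 10·x - 6 in Q[x]/(f).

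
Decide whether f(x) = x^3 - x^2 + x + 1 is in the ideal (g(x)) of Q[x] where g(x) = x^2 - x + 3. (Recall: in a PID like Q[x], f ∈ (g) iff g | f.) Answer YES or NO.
In Q[x] the ideal (g) consists of all multiples of g, so f ∈ (g) iff g | f, i.e. iff the remainder of f on division by g is 0. Divide f by g (g is monic, so eliminate the leading term of the running remainder at each step):
  leading term x^3: subtract (x)·g(x) = x^3 - x^2 + 3·x, leaving 1 - 2·x
The remainder r(x) = 1 - 2·x ≠ 0 (and deg r < deg g), so g ∤ f, i.e. f ∉ (g).

Final answer: NO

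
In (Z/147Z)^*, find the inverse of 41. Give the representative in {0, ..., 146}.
41^(−1) ≡ 104 (mod 147)

Apply the extended Euclidean algorithm to (147, 41), tracking rows (r, s, t) with s·147 + t·41 = r. Each division r_prev = q·r_cur + r_new produces the new row as (previous row) − q·(current row):
  row A: (147, 1, 0)   [1·147 + 0·41 = 147]
  row B: (41, 0, 1)   [0·147 + 1·41 = 41]
  147 = 3·41 + 24   → row C = row A − 3·row B = (24, 1, −3)   [check: 1·147 − 3·41 = 24]
  41 = 1·24 + 17   → row D = row B − 1·row C = (17, −1, 4)   [check: −1·147 + 4·41 = 17]
  24 = 1·17 + 7   → row E = row C − 1·row D = (7, 2, −7)   [check: 2·147 − 7·41 = 7]
  17 = 2·7 + 3   → row F = row D − 2·row E = (3, −5, 18)   [check: −5·147 + 18·41 = 3]
  7 = 2·3 + 1   → row G = row E − 2·row F = (1, 12, −43)   [check: 12·147 − 43·41 = 1]
  3 = 3·1 + 0   → remainder 0, stop. gcd = 1 (last nonzero row G).
The gcd is 1, so 41 is invertible mod 147. The last nonzero row gives 12·147 − 43·41 = 1, so t = −43. So 41^(−1) ≡ −43 ≡ 104 (mod 147). Verify: 41 · 104 = 4264 ≡ 1 (mod 147). ✓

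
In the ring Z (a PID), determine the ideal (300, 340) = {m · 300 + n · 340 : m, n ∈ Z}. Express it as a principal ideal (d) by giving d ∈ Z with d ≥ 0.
(300, 340) = (20); d = 20

In the PID Z, (a, b) is generated by gcd(a, b). Compute gcd(340, 300) with the extended Euclidean algorithm, tracking rows (r, s, t) with s·340 + t·300 = r:
  row A: (340, 1, 0)   [1·340 + 0·300 = 340]
  row B: (300, 0, 1)   [0·340 + 1·300 = 300]
  340 = 1·300 + 40   → row C = row A − 1·row B = (40, 1, −1)   [check: 1·340 − 1·300 = 40]
  300 = 7·40 + 20   → row D = row B − 7·row C = (20, −7, 8)   [check: −7·340 + 8·300 = 20]
  40 = 2·20 + 0   → remainder 0, stop. gcd = 20 (last nonzero row D).
So gcd(300, 340) = 20, with Bézout identity −7·340 + 8·300 = 20. Containment (⊇): the Bézout identity exhibits 20 as an element of (300, 340), giving (20) ⊆ (300, 340). Containment (⊆): since 20 | 300 and 20 | 340 (300 = 20·15, 340 = 20·17), every Z-linear combination of 300 and 340 is divisible by 20, so (300, 340) ⊆ (20). Therefore (300, 340) = (20), d = 20.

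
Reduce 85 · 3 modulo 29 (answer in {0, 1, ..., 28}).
23

Reduce the factors first: 85 ≡ 27 (mod 29), so 85 · 3 ≡ 27 · 3 (mod 29). 27 · 3 = 81. Dividing by 29: 81 = 2·29 + 23. So (85 · 3) mod 29 = 23.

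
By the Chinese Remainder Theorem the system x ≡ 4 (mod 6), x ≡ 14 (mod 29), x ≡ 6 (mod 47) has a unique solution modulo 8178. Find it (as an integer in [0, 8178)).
The moduli 6, 29, 47 are pairwise coprime, so by the CRT there is a unique solution mod 6·29·47 = 8178.
Solve by successive substitution. Start with x ≡ 4 (mod 6).
  Combine with x ≡ 14 (mod 29): write x = 4 + 6·t and require 4 + 6·t ≡ 14 (mod 29), i.e. 6·t ≡ 14 − 4 ≡ 10 (mod 29). Since 6^(−1) ≡ 5 (mod 29), t ≡ 5·10 ≡ 21 (mod 29). So x ≡ 4 + 6·21 = 130 (mod 174).
  Combine with x ≡ 6 (mod 47): write x = 130 + 174·t and require 130 + 174·t ≡ 6 (mod 47), i.e. 174·t ≡ 6 − 130 ≡ 17 (mod 47). Since 174^(−1) ≡ 10 (mod 47) (174 ≡ 33 (mod 47)), t ≡ 10·17 ≡ 29 (mod 47). So x ≡ 130 + 174·29 = 5176 (mod 8178).
Unique solution in [0, 8178): x = 5176.

Final answer: x ≡ 5176 (mod 8178); the representative in [0, 8178) is 5176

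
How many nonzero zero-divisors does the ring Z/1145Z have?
Z/1145Z has 232 nonzero zero-divisors

In Z/1145Z each nonzero element is either a unit (gcd with 1145 is 1) or a zero-divisor (gcd > 1). The number of units is φ(1145): factorise 1145 = 5 · 229, so φ(1145) = (5 − 1) · (229 − 1) = 4 · 228 = 912. The nonzero elements number 1145 − 1 = 1144. Hence the nonzero zero-divisors number 1144 − 912 = 232.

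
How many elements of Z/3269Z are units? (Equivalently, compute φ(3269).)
An element a ∈ Z/3269Z is a unit iff gcd(a, 3269) = 1, so the number of units is φ(3269). φ is multiplicative, with φ(p^e) = p^e − p^(e−1). Factorise 3269 = 7 · 467. Then
  φ(3269) = (7 − 1) · (467 − 1) = 6 · 466 = 2796.

Final answer: Z/3269Z has φ(3269) = 2796 units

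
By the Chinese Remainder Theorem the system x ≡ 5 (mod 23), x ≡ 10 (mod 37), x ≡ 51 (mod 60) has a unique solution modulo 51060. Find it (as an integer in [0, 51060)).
The moduli 23, 37, 60 are pairwise coprime, so by the CRT there is a unique solution mod 23·37·60 = 51060.
Solve by successive substitution. Start with x ≡ 5 (mod 23).
  Combine with x ≡ 10 (mod 37): write x = 5 + 23·t and require 5 + 23·t ≡ 10 (mod 37), i.e. 23·t ≡ 10 − 5 ≡ 5 (mod 37). Since 23^(−1) ≡ 29 (mod 37), t ≡ 29·5 ≡ 34 (mod 37). So x ≡ 5 + 23·34 = 787 (mod 851).
  Combine with x ≡ 51 (mod 60): write x = 787 + 851·t and require 787 + 851·t ≡ 51 (mod 60), i.e. 851·t ≡ 51 − 787 ≡ 44 (mod 60). Since 851^(−1) ≡ 11 (mod 60) (851 ≡ 11 (mod 60)), t ≡ 11·44 ≡ 4 (mod 60). So x ≡ 787 + 851·4 = 4191 (mod 51060).
Unique solution in [0, 51060): x = 4191.

Final answer: x ≡ 4191 (mod 51060); the representative in [0, 51060) is 4191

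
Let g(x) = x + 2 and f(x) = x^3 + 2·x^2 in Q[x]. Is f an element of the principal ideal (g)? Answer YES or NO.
YES

In Q[x] the ideal (g) consists of all multiples of g, so f ∈ (g) iff g | f, i.e. iff the remainder of f on division by g is 0. Divide f by g (g is monic, so eliminate the leading term of the running remainder at each step):
  leading term x^3: subtract (x^2)·g(x) = x^3 + 2·x^2, leaving 0
The remainder is 0, so f(x) = g(x) · h(x) with h(x) = x^2. Hence g | f, i.e. f ∈ (g).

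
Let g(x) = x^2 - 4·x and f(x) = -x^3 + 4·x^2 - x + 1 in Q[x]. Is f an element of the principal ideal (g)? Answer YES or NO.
NO

In Q[x] the ideal (g) consists of all multiples of g, so f ∈ (g) iff g | f, i.e. iff the remainder of f on division by g is 0. Divide f by g (g is monic, so eliminate the leading term of the running remainder at each step):
  leading term -x^3: subtract (-x)·g(x) = -x^3 + 4·x^2, leaving 1 - x
The remainder r(x) = 1 - x ≠ 0 (and deg r < deg g), so g ∤ f, i.e. f ∉ (g).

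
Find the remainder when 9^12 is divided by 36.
9

Use repeated squaring. Binary(12) = 1100. Walk through the bits of the exponent 12 left-to-right: at each bit after the leading one, square the running value, then multiply by 9 if the bit is 1 (always reducing mod 36):
  bit 1 = 1 (leading): start with 9.
  bit 2 = 1: square 9^2 = 81 ≡ 9; bit is 1, so multiply 9·9 = 81 ≡ 9 (mod 36).
  bit 3 = 0: square 9^2 = 81 ≡ 9 (mod 36).
  bit 4 = 0: square 9^2 = 81 ≡ 9 (mod 36).
Final value: 9^12 ≡ 9 (mod 36).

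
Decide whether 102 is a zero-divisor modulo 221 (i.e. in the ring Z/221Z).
YES

gcd(102, 221) = 17 > 1, so 102 is not a unit in Z/221Z. In Z/nZ every nonzero non-unit is a zero-divisor: explicitly, take b = 221/gcd = 13 ≠ 0 (mod 221); then 102·13 = 1326 = 6·221, i.e. 102·13 ≡ 0 (mod 221). So 102 is a zero-divisor.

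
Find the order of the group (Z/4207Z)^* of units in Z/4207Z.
|(Z/4207Z)^*| = 3600

(Z/4207Z)^* consists of the classes a with gcd(a, 4207) = 1, so its order is φ(4207). φ is multiplicative, with φ(p^e) = p^e − p^(e−1). Factorise 4207 = 7 · 601. Then
  φ(4207) = (7 − 1) · (601 − 1) = 6 · 600 = 3600.
Thus |(Z/4207Z)^*| = 3600.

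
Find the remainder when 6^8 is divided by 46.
Use repeated squaring. Binary(8) = 1000. Walk through the bits of the exponent 8 left-to-right: at each bit after the leading one, square the running value, then multiply by 6 if the bit is 1 (always reducing mod 46):
  bit 1 = 1 (leading): start with 6.
  bit 2 = 0: square 6^2 = 36 (mod 46).
  bit 3 = 0: square 36^2 = 1296 ≡ 8 (mod 46).
  bit 4 = 0: square 8^2 = 64 ≡ 18 (mod 46).
Final value: 6^8 ≡ 18 (mod 46).

Final answer: 18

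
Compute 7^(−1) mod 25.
Apply the extended Euclidean algorithm to (25, 7), tracking rows (r, s, t) with s·25 + t·7 = r. Each division r_prev = q·r_cur + r_new produces the new row as (previous row) − q·(current row):
  row A: (25, 1, 0)   [1·25 + 0·7 = 25]
  row B: (7, 0, 1)   [0·25 + 1·7 = 7]
  25 = 3·7 + 4   → row C = row A − 3·row B = (4, 1, −3)   [check: 1·25 − 3·7 = 4]
  7 = 1·4 + 3   → row D = row B − 1·row C = (3, −1, 4)   [check: −1·25 + 4·7 = 3]
  4 = 1·3 + 1   → row E = row C − 1·row D = (1, 2, −7)   [check: 2·25 − 7·7 = 1]
  3 = 3·1 + 0   → remainder 0, stop. gcd = 1 (last nonzero row E).
The gcd is 1, so 7 is invertible mod 25. The last nonzero row gives 2·25 − 7·7 = 1, so t = −7. So 7^(−1) ≡ −7 ≡ 18 (mod 25). Verify: 7 · 18 = 126 ≡ 1 (mod 25). ✓

Final answer: 7^(−1) ≡ 18 (mod 25)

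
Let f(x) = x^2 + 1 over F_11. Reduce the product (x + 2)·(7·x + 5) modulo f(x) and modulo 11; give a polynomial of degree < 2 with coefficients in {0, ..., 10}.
a · b ≡ 8·x + 3 (mod f(x))

Multiply as integer polynomials: a · b = 7·x^2 + 19·x + 10. Reducing coefficients mod 11: a · b ≡ 7·x^2 + 8·x + 10. Now divide by f(x) = x^2 + 1 in F_11[x], eliminating the leading term at each step:
  leading term 7·x^2: subtract (7)·f(x) = 7·x^2 + 7, leaving 8·x + 3 (coefficients mod 11)
The degree is now < 2, so this is the remainder. Hence a · b ≡ 8·x + 3 in F_11[x]/(f).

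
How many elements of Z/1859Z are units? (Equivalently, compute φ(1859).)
An element a ∈ Z/1859Z is a unit iff gcd(a, 1859) = 1, so the number of units is φ(1859). φ is multiplicative, with φ(p^e) = p^e − p^(e−1). Factorise 1859 = 11 · 13^2. Then
  φ(1859) = (11 − 1) · (13^2 − 13^1) = 10 · 156 = 1560.

Final answer: Z/1859Z has φ(1859) = 1560 units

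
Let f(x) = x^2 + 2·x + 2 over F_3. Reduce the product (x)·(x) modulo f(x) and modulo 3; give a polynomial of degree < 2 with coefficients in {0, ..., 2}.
Multiply as integer polynomials: a · b = x^2. Reducing coefficients mod 3: a · b ≡ x^2. Now divide by f(x) = x^2 + 2·x + 2 in F_3[x], eliminating the leading term at each step:
  leading term x^2: subtract (1)·f(x) = x^2 + 2·x + 2, leaving x + 1 (coefficients mod 3)
The degree is now < 2, so this is the remainder. Hence a · b ≡ x + 1 in F_3[x]/(f).

Final answer: a · b ≡ x + 1 (mod f(x))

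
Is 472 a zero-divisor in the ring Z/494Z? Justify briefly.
YES

gcd(472, 494) = 2 > 1, so 472 is not a unit in Z/494Z. In Z/nZ every nonzero non-unit is a zero-divisor: explicitly, take b = 494/gcd = 247 ≠ 0 (mod 494); then 472·247 = 116584 = 236·494, i.e. 472·247 ≡ 0 (mod 494). So 472 is a zero-divisor.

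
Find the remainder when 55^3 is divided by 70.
Use repeated squaring. Binary(3) = 11. Walk through the bits of the exponent 3 left-to-right: at each bit after the leading one, square the running value, then multiply by 55 if the bit is 1 (always reducing mod 70):
  bit 1 = 1 (leading): start with 55.
  bit 2 = 1: square 55^2 = 3025 ≡ 15; bit is 1, so multiply 15·55 = 825 ≡ 55 (mod 70).
Final value: 55^3 ≡ 55 (mod 70).

Final answer: 55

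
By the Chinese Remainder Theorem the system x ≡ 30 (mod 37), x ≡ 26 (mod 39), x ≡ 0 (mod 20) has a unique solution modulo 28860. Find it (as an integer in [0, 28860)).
The moduli 37, 39, 20 are pairwise coprime, so by the CRT there is a unique solution mod 37·39·20 = 28860.
Solve by successive substitution. Start with x ≡ 30 (mod 37).
  Combine with x ≡ 26 (mod 39): write x = 30 + 37·t and require 30 + 37·t ≡ 26 (mod 39), i.e. 37·t ≡ 26 − 30 ≡ 35 (mod 39). Since 37^(−1) ≡ 19 (mod 39), t ≡ 19·35 ≡ 2 (mod 39). So x ≡ 30 + 37·2 = 104 (mod 1443).
  Combine with x ≡ 0 (mod 20): write x = 104 + 1443·t and require 104 + 1443·t ≡ 0 (mod 20), i.e. 1443·t ≡ 0 − 104 ≡ 16 (mod 20). Since 1443^(−1) ≡ 7 (mod 20) (1443 ≡ 3 (mod 20)), t ≡ 7·16 ≡ 12 (mod 20). So x ≡ 104 + 1443·12 = 17420 (mod 28860).
Unique solution in [0, 28860): x = 17420.

Final answer: x ≡ 17420 (mod 28860); the representative in [0, 28860) is 17420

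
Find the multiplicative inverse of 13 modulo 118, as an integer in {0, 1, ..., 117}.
13^(−1) ≡ 109 (mod 118)

Apply the extended Euclidean algorithm to (118, 13), tracking rows (r, s, t) with s·118 + t·13 = r. Each division r_prev = q·r_cur + r_new produces the new row as (previous row) − q·(current row):
  row A: (118, 1, 0)   [1·118 + 0·13 = 118]
  row B: (13, 0, 1)   [0·118 + 1·13 = 13]
  118 = 9·13 + 1   → row C = row A − 9·row B = (1, 1, −9)   [check: 1·118 − 9·13 = 1]
  13 = 13·1 + 0   → remainder 0, stop. gcd = 1 (last nonzero row C).
The gcd is 1, so 13 is invertible mod 118. The last nonzero row gives 1·118 − 9·13 = 1, so t = −9. So 13^(−1) ≡ −9 ≡ 109 (mod 118). Verify: 13 · 109 = 1417 ≡ 1 (mod 118). ✓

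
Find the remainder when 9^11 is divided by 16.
9

Use repeated squaring. Binary(11) = 1011. Walk through the bits of the exponent 11 left-to-right: at each bit after the leading one, square the running value, then multiply by 9 if the bit is 1 (always reducing mod 16):
  bit 1 = 1 (leading): start with 9.
  bit 2 = 0: square 9^2 = 81 ≡ 1 (mod 16).
  bit 3 = 1: square 1^2 = 1; bit is 1, so multiply 1·9 = 9 (mod 16).
  bit 4 = 1: square 9^2 = 81 ≡ 1; bit is 1, so multiply 1·9 = 9 (mod 16).
Final value: 9^11 ≡ 9 (mod 16).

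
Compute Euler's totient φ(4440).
φ(4440) = 1152

φ is multiplicative, with φ(p^e) = p^e − p^(e−1). Factorise 4440 = 2^3 · 3 · 5 · 37. Then
  φ(4440) = (2^3 − 2^2) · (3 − 1) · (5 − 1) · (37 − 1) = 4 · 2 · 4 · 36 = 1152.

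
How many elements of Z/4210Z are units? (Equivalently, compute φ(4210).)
An element a ∈ Z/4210Z is a unit iff gcd(a, 4210) = 1, so the number of units is φ(4210). φ is multiplicative, with φ(p^e) = p^e − p^(e−1). Factorise 4210 = 2 · 5 · 421. Then
  φ(4210) = (2 − 1) · (5 − 1) · (421 − 1) = 1 · 4 · 420 = 1680.

Final answer: Z/4210Z has φ(4210) = 1680 units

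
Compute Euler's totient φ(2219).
φ is multiplicative, with φ(p^e) = p^e − p^(e−1). Factorise 2219 = 7 · 317. Then
  φ(2219) = (7 − 1) · (317 − 1) = 6 · 316 = 1896.

Final answer: φ(2219) = 1896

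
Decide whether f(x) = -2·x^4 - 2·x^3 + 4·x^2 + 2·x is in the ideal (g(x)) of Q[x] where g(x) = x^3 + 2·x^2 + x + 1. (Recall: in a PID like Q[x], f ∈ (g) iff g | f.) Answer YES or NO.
NO

In Q[x] the ideal (g) consists of all multiples of g, so f ∈ (g) iff g | f, i.e. iff the remainder of f on division by g is 0. Divide f by g (g is monic, so eliminate the leading term of the running remainder at each step):
  leading term -2·x^4: subtract (-2·x)·g(x) = -2·x^4 - 4·x^3 - 2·x^2 - 2·x, leaving 2·x^3 + 6·x^2 + 4·x
  leading term 2·x^3: subtract (2)·g(x) = 2·x^3 + 4·x^2 + 2·x + 2, leaving 2·x^2 + 2·x - 2
The remainder r(x) = 2·x^2 + 2·x - 2 ≠ 0 (and deg r < deg g), so g ∤ f, i.e. f ∉ (g).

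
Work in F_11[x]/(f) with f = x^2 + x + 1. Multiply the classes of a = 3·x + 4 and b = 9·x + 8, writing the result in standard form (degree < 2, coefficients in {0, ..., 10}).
a · b ≡ 5 (mod f(x))

Multiply as integer polynomials: a · b = 27·x^2 + 60·x + 32. Reducing coefficients mod 11: a · b ≡ 5·x^2 + 5·x + 10. Now divide by f(x) = x^2 + x + 1 in F_11[x], eliminating the leading term at each step:
  leading term 5·x^2: subtract (5)·f(x) = 5·x^2 + 5·x + 5, leaving 5 (coefficients mod 11)
The degree is now < 2, so this is the remainder. Hence a · b ≡ 5 in F_11[x]/(f).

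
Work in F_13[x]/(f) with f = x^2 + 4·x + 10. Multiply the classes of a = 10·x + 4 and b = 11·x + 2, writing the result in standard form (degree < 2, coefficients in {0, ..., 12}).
Multiply as integer polynomials: a · b = 110·x^2 + 64·x + 8. Reducing coefficients mod 13: a · b ≡ 6·x^2 + 12·x + 8. Now divide by f(x) = x^2 + 4·x + 10 in F_13[x], eliminating the leading term at each step:
  leading term 6·x^2: subtract (6)·f(x) = 6·x^2 + 11·x + 8, leaving x (coefficients mod 13)
The degree is now < 2, so this is the remainder. Hence a · b ≡ x in F_13[x]/(f).

Final answer: a · b ≡ x (mod f(x))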